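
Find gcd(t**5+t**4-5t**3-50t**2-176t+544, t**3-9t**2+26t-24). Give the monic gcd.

t**2-6t+8

By polynomial division,
  t**5+t**4-5t**3-50t**2-176t+544 = (t**2+10t+59)(t**3-9t**2+26t-24) + (245t**2-1470t+1960)
  t**3-9t**2+26t-24 = ((1/245)t-3/245)(245t**2-1470t+1960) + (0)
Last nonzero remainder: 245t**2-1470t+1960. Dividing through by 245 gives the monic gcd t**2-6t+8.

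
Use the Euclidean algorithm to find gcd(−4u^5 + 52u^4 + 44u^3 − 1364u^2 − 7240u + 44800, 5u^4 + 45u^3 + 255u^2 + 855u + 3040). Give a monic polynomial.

u^2 + 9u + 32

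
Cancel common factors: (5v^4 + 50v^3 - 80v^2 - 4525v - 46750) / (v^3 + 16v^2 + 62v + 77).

(5v^3 - 5v^2 - 25v - 4250)/(v^2 + 5v + 7)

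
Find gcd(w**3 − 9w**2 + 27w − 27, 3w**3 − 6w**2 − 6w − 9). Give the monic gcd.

Repeated division with remainder:
  w**3 − 9w**2 + 27w − 27 = (1/3)(3w**3 − 6w**2 − 6w − 9) + (−7w**2 + 29w − 24)
  3w**3 − 6w**2 − 6w − 9 = (−(3/7)w − 45/49)(−7w**2 + 29w − 24) + ((507/49)w − 1521/49)
  −7w**2 + 29w − 24 = (−(343/507)w + 392/507)((507/49)w − 1521/49) + (0)
Last nonzero remainder: (507/49)w − 1521/49. Dividing through by 507/49 gives the monic gcd w − 3.

w − 3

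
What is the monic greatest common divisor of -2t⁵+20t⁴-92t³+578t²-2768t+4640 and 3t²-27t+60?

Euclidean algorithm in ℚ[t]:
  -2t⁵+20t⁴-92t³+578t²-2768t+4640 = (-(2/3)t³+(2/3)t²-(34/3)t+232/3)(3t²-27t+60) + (0)
Last nonzero remainder: 3t²-27t+60. Dividing through by 3 gives the monic gcd t²-9t+20.

t²-9t+20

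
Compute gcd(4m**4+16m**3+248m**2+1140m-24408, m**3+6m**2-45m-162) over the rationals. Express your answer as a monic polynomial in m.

m**2+3m-54

Euclidean algorithm in ℚ[m]:
  4m**4+16m**3+248m**2+1140m-24408 = (4m-8)(m**3+6m**2-45m-162) + (476m**2+1428m-25704)
  m**3+6m**2-45m-162 = ((1/476)m+3/476)(476m**2+1428m-25704) + (0)
Last nonzero remainder: 476m**2+1428m-25704. Dividing through by 476 gives the monic gcd m**2+3m-54.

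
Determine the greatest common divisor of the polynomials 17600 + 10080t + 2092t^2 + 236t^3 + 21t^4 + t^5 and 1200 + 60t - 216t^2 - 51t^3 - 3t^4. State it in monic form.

200 + 110t + 19t^2 + t^3

Repeated division with remainder:
  t^5 + 21t^4 + 236t^3 + 2092t^2 + 10080t + 17600 = (-(1/3)t - 4/3)(-3t^4 - 51t^3 - 216t^2 + 60t + 1200) + (96t^3 + 1824t^2 + 10560t + 19200)
  -3t^4 - 51t^3 - 216t^2 + 60t + 1200 = (-(1/32)t + 1/16)(96t^3 + 1824t^2 + 10560t + 19200) + (0)
Last nonzero remainder: 96t^3 + 1824t^2 + 10560t + 19200. Dividing through by 96 gives the monic gcd t^3 + 19t^2 + 110t + 200.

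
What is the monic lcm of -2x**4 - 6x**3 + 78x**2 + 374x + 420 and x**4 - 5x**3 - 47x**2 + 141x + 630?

x**5 - 3x**4 - 57x**3 + 47x**2 + 912x + 1260

Repeated division with remainder:
  -2x**4 - 6x**3 + 78x**2 + 374x + 420 = (-2)(x**4 - 5x**3 - 47x**2 + 141x + 630) + (-16x**3 - 16x**2 + 656x + 1680)
  x**4 - 5x**3 - 47x**2 + 141x + 630 = (-(1/16)x + 3/8)(-16x**3 - 16x**2 + 656x + 1680) + (0)
Last nonzero remainder: -16x**3 - 16x**2 + 656x + 1680. Dividing through by -16 gives the monic gcd x**3 + x**2 - 41x - 105.
Then lcm(f, g) = f·g / gcd(f, g); expanding and making the result monic gives the answer.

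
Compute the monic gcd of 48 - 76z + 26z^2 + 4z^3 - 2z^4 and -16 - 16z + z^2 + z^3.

Repeated division with remainder:
  -2z^4 + 4z^3 + 26z^2 - 76z + 48 = (-2z + 6)(z^3 + z^2 - 16z - 16) + (-12z^2 - 12z + 144)
  z^3 + z^2 - 16z - 16 = (-(1/12)z)(-12z^2 - 12z + 144) + (-4z - 16)
  -12z^2 - 12z + 144 = (3z - 9)(-4z - 16) + (0)
Last nonzero remainder: -4z - 16. Dividing through by -4 gives the monic gcd z + 4.

4 + z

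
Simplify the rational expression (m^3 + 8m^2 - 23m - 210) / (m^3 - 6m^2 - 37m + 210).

Apply the Euclidean algorithm:
  m^3 + 8m^2 - 23m - 210 = (m^3 - 6m^2 - 37m + 210) + (14m^2 + 14m - 420)
  m^3 - 6m^2 - 37m + 210 = ((1/14)m - 1/2)(14m^2 + 14m - 420) + (0)
Last nonzero remainder: 14m^2 + 14m - 420. Dividing through by 14 gives the monic gcd m^2 + m - 30.
Cancel m^2 + m - 30 from numerator and denominator to get the reduced form.

(m + 7)/(m - 7)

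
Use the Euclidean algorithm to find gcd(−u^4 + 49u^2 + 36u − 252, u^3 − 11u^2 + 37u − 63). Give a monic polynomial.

u − 7

Euclidean algorithm in ℚ[u]:
  −u^4 + 49u^2 + 36u − 252 = (−u − 11)(u^3 − 11u^2 + 37u − 63) + (−35u^2 + 380u − 945)
  u^3 − 11u^2 + 37u − 63 = (−(1/35)u + 1/245)(−35u^2 + 380u − 945) + ((414/49)u − 414/7)
  −35u^2 + 380u − 945 = (−(1715/414)u + 735/46)((414/49)u − 414/7) + (0)
Last nonzero remainder: (414/49)u − 414/7. Dividing through by 414/49 gives the monic gcd u − 7.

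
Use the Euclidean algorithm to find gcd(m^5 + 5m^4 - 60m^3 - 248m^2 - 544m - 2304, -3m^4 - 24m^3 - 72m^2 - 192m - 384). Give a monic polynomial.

m^3 + 4m^2 + 8m + 32

Repeated division with remainder:
  m^5 + 5m^4 - 60m^3 - 248m^2 - 544m - 2304 = (-(1/3)m + 1)(-3m^4 - 24m^3 - 72m^2 - 192m - 384) + (-60m^3 - 240m^2 - 480m - 1920)
  -3m^4 - 24m^3 - 72m^2 - 192m - 384 = ((1/20)m + 1/5)(-60m^3 - 240m^2 - 480m - 1920) + (0)
Last nonzero remainder: -60m^3 - 240m^2 - 480m - 1920. Dividing through by -60 gives the monic gcd m^3 + 4m^2 + 8m + 32.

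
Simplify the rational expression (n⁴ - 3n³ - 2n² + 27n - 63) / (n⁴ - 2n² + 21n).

(n - 3)/(n)

By polynomial division,
  n⁴ - 3n³ - 2n² + 27n - 63 = (n⁴ - 2n² + 21n) + (-3n³ + 6n - 63)
  n⁴ - 2n² + 21n = (-(1/3)n)(-3n³ + 6n - 63) + (0)
Last nonzero remainder: -3n³ + 6n - 63. Dividing through by -3 gives the monic gcd n³ - 2n + 21.
Cancel n³ - 2n + 21 from numerator and denominator to get the reduced form.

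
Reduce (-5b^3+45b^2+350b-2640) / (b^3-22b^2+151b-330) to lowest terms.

Euclidean algorithm in ℚ[b]:
  -5b^3+45b^2+350b-2640 = (-5)(b^3-22b^2+151b-330) + (-65b^2+1105b-4290)
  b^3-22b^2+151b-330 = (-(1/65)b+1/13)(-65b^2+1105b-4290) + (0)
Last nonzero remainder: -65b^2+1105b-4290. Dividing through by -65 gives the monic gcd b^2-17b+66.
Cancel b^2-17b+66 from numerator and denominator to get the reduced form.

(-5b-40)/(b-5)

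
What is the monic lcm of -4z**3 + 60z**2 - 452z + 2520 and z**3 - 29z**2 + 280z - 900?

z**5 - 34z**4 + 488z**3 - 4127z**2 + 22140z - 56700

Euclidean algorithm in ℚ[z]:
  -4z**3 + 60z**2 - 452z + 2520 = (-4)(z**3 - 29z**2 + 280z - 900) + (-56z**2 + 668z - 1080)
  z**3 - 29z**2 + 280z - 900 = (-(1/56)z + 239/784)(-56z**2 + 668z - 1080) + ((11187/196)z - 55935/98)
  -56z**2 + 668z - 1080 = (-(10976/11187)z + 2352/1243)((11187/196)z - 55935/98) + (0)
Last nonzero remainder: (11187/196)z - 55935/98. Dividing through by 11187/196 gives the monic gcd z - 10.
Then lcm(f, g) = f·g / gcd(f, g); expanding and making the result monic gives the answer.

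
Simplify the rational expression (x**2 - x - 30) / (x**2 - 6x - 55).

Apply the Euclidean algorithm:
  x**2 - x - 30 = (x**2 - 6x - 55) + (5x + 25)
  x**2 - 6x - 55 = ((1/5)x - 11/5)(5x + 25) + (0)
Last nonzero remainder: 5x + 25. Dividing through by 5 gives the monic gcd x + 5.
Cancel x + 5 from numerator and denominator to get the reduced form.

(x - 6)/(x - 11)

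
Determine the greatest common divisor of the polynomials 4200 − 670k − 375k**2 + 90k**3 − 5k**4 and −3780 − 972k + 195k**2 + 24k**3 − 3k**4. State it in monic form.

By polynomial division,
  −5k**4 + 90k**3 − 375k**2 − 670k + 4200 = (5/3)(−3k**4 + 24k**3 + 195k**2 − 972k − 3780) + (50k**3 − 700k**2 + 950k + 10500)
  −3k**4 + 24k**3 + 195k**2 − 972k − 3780 = (−(3/50)k − 9/25)(50k**3 − 700k**2 + 950k + 10500) + (0)
Last nonzero remainder: 50k**3 − 700k**2 + 950k + 10500. Dividing through by 50 gives the monic gcd k**3 − 14k**2 + 19k + 210.

210 + 19k − 14k**2 + k**3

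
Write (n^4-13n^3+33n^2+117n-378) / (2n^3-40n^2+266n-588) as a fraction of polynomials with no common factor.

(n^2-9)/(2n-14)

By polynomial division,
  n^4-13n^3+33n^2+117n-378 = ((1/2)n+7/2)(2n^3-40n^2+266n-588) + (40n^2-520n+1680)
  2n^3-40n^2+266n-588 = ((1/20)n-7/20)(40n^2-520n+1680) + (0)
Last nonzero remainder: 40n^2-520n+1680. Dividing through by 40 gives the monic gcd n^2-13n+42.
Cancel n^2-13n+42 from numerator and denominator to get the reduced form.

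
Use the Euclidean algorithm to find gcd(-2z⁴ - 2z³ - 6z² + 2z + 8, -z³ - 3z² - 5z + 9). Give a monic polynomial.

z - 1

By polynomial division,
  -2z⁴ - 2z³ - 6z² + 2z + 8 = (2z - 4)(-z³ - 3z² - 5z + 9) + (-8z² - 36z + 44)
  -z³ - 3z² - 5z + 9 = ((1/8)z - 3/16)(-8z² - 36z + 44) + (-(69/4)z + 69/4)
  -8z² - 36z + 44 = ((32/69)z + 176/69)(-(69/4)z + 69/4) + (0)
Last nonzero remainder: -(69/4)z + 69/4. Dividing through by -69/4 gives the monic gcd z - 1.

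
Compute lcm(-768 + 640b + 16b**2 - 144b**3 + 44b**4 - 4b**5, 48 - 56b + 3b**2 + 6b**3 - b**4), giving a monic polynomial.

-576 + 864b - 116b**2 - 276b**3 + 101b**4 + 11b**5 - 9b**6 + b**7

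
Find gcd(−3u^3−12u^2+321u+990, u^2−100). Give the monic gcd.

u−10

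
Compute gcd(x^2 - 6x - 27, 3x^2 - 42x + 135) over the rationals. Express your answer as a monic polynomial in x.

Repeated division with remainder:
  x^2 - 6x - 27 = (1/3)(3x^2 - 42x + 135) + (8x - 72)
  3x^2 - 42x + 135 = ((3/8)x - 15/8)(8x - 72) + (0)
Last nonzero remainder: 8x - 72. Dividing through by 8 gives the monic gcd x - 9.

x - 9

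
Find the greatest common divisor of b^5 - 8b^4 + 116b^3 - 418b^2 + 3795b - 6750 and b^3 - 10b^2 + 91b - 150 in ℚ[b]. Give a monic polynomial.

By polynomial division,
  b^5 - 8b^4 + 116b^3 - 418b^2 + 3795b - 6750 = (b^2 + 2b + 45)(b^3 - 10b^2 + 91b - 150) + (0)
The last nonzero remainder b^3 - 10b^2 + 91b - 150 is already monic.

b^3 - 10b^2 + 91b - 150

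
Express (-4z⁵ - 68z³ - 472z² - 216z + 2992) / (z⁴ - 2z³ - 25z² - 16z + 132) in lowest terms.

(-4z² + 16z - 136)/(z - 6)

Euclidean algorithm in ℚ[z]:
  -4z⁵ - 68z³ - 472z² - 216z + 2992 = (-4z - 8)(z⁴ - 2z³ - 25z² - 16z + 132) + (-184z³ - 736z² + 184z + 4048)
  z⁴ - 2z³ - 25z² - 16z + 132 = (-(1/184)z + 3/92)(-184z³ - 736z² + 184z + 4048) + (0)
Last nonzero remainder: -184z³ - 736z² + 184z + 4048. Dividing through by -184 gives the monic gcd z³ + 4z² - z - 22.
Cancel z³ + 4z² - z - 22 from numerator and denominator to get the reduced form.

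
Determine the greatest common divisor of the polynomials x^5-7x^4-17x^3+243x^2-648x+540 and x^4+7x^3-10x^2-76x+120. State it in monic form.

By polynomial division,
  x^5-7x^4-17x^3+243x^2-648x+540 = (x-14)(x^4+7x^3-10x^2-76x+120) + (91x^3+179x^2-1832x+2220)
  x^4+7x^3-10x^2-76x+120 = ((1/91)x+458/8281)(91x^3+179x^2-1832x+2220) + ((1920/8281)x^2+(7680/8281)x-23040/8281)
  91x^3+179x^2-1832x+2220 = ((753571/1920)x-306397/384)((1920/8281)x^2+(7680/8281)x-23040/8281) + (0)
Last nonzero remainder: (1920/8281)x^2+(7680/8281)x-23040/8281. Dividing through by 1920/8281 gives the monic gcd x^2+4x-12.

x^2+4x-12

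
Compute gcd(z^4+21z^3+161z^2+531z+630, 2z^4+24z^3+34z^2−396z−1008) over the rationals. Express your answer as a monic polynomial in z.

z^3+16z^2+81z+126

Repeated division with remainder:
  z^4+21z^3+161z^2+531z+630 = (1/2)(2z^4+24z^3+34z^2−396z−1008) + (9z^3+144z^2+729z+1134)
  2z^4+24z^3+34z^2−396z−1008 = ((2/9)z−8/9)(9z^3+144z^2+729z+1134) + (0)
Last nonzero remainder: 9z^3+144z^2+729z+1134. Dividing through by 9 gives the monic gcd z^3+16z^2+81z+126.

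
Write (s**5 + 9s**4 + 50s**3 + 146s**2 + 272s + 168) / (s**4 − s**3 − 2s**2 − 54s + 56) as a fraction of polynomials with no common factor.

By polynomial division,
  s**5 + 9s**4 + 50s**3 + 146s**2 + 272s + 168 = (s + 10)(s**4 − s**3 − 2s**2 − 54s + 56) + (62s**3 + 220s**2 + 756s − 392)
  s**4 − s**3 − 2s**2 − 54s + 56 = ((1/62)s − 141/1922)(62s**3 + 220s**2 + 756s − 392) + ((1870/961)s**2 + (7480/961)s + 26180/961)
  62s**3 + 220s**2 + 756s − 392 = ((29791/935)s − 13454/935)((1870/961)s**2 + (7480/961)s + 26180/961) + (0)
Last nonzero remainder: (1870/961)s**2 + (7480/961)s + 26180/961. Dividing through by 1870/961 gives the monic gcd s**2 + 4s + 14.
Cancel s**2 + 4s + 14 from numerator and denominator to get the reduced form.

(s**3 + 5s**2 + 16s + 12)/(s**2 − 5s + 4)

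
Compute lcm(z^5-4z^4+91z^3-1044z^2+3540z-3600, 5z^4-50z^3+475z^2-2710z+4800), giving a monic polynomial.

z^7-6z^6+163z^5-1482z^4+11452z^3-77496z^2+233760z-230400

Repeated division with remainder:
  z^5-4z^4+91z^3-1044z^2+3540z-3600 = ((1/5)z+6/5)(5z^4-50z^3+475z^2-2710z+4800) + (56z^3-1072z^2+5832z-9360)
  5z^4-50z^3+475z^2-2710z+4800 = ((5/56)z+40/49)(56z^3-1072z^2+5832z-9360) + ((40640/49)z^2-(325120/49)z+609600/49)
  56z^3-1072z^2+5832z-9360 = ((343/5080)z-1911/2540)((40640/49)z^2-(325120/49)z+609600/49) + (0)
Last nonzero remainder: (40640/49)z^2-(325120/49)z+609600/49. Dividing through by 40640/49 gives the monic gcd z^2-8z+15.
Then lcm(f, g) = f·g / gcd(f, g); expanding and making the result monic gives the answer.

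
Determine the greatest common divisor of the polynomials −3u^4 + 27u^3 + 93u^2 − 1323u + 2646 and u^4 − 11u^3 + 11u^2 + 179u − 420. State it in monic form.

Apply the Euclidean algorithm:
  −3u^4 + 27u^3 + 93u^2 − 1323u + 2646 = (−3)(u^4 − 11u^3 + 11u^2 + 179u − 420) + (−6u^3 + 126u^2 − 786u + 1386)
  u^4 − 11u^3 + 11u^2 + 179u − 420 = (−(1/6)u − 5/3)(−6u^3 + 126u^2 − 786u + 1386) + (90u^2 − 900u + 1890)
  −6u^3 + 126u^2 − 786u + 1386 = (−(1/15)u + 11/15)(90u^2 − 900u + 1890) + (0)
Last nonzero remainder: 90u^2 − 900u + 1890. Dividing through by 90 gives the monic gcd u^2 − 10u + 21.

u^2 − 10u + 21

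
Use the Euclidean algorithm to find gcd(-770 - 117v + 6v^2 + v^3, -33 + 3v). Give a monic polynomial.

-11 + v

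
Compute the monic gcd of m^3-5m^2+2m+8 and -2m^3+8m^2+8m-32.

By polynomial division,
  m^3-5m^2+2m+8 = (-1/2)(-2m^3+8m^2+8m-32) + (-m^2+6m-8)
  -2m^3+8m^2+8m-32 = (2m+4)(-m^2+6m-8) + (0)
Last nonzero remainder: -m^2+6m-8. Dividing through by -1 gives the monic gcd m^2-6m+8.

m^2-6m+8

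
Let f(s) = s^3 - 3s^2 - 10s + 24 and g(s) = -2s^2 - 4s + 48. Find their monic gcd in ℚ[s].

s - 4

Euclidean algorithm in ℚ[s]:
  s^3 - 3s^2 - 10s + 24 = (-(1/2)s + 5/2)(-2s^2 - 4s + 48) + (24s - 96)
  -2s^2 - 4s + 48 = (-(1/12)s - 1/2)(24s - 96) + (0)
Last nonzero remainder: 24s - 96. Dividing through by 24 gives the monic gcd s - 4.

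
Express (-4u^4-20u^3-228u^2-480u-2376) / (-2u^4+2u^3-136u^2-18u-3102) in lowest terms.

(2u^2+4u+36)/(u^2-4u+47)

Apply the Euclidean algorithm:
  -4u^4-20u^3-228u^2-480u-2376 = (2)(-2u^4+2u^3-136u^2-18u-3102) + (-24u^3+44u^2-444u+3828)
  -2u^4+2u^3-136u^2-18u-3102 = ((1/12)u+5/72)(-24u^3+44u^2-444u+3828) + (-(1837/18)u^2-(1837/6)u-20207/6)
  -24u^3+44u^2-444u+3828 = ((432/1837)u-2088/1837)(-(1837/18)u^2-(1837/6)u-20207/6) + (0)
Last nonzero remainder: -(1837/18)u^2-(1837/6)u-20207/6. Dividing through by -1837/18 gives the monic gcd u^2+3u+33.
Cancel u^2+3u+33 from numerator and denominator to get the reduced form.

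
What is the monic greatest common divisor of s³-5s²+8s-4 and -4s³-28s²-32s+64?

s-1

By polynomial division,
  s³-5s²+8s-4 = (-1/4)(-4s³-28s²-32s+64) + (-12s²+12)
  -4s³-28s²-32s+64 = ((1/3)s+7/3)(-12s²+12) + (-36s+36)
  -12s²+12 = ((1/3)s+1/3)(-36s+36) + (0)
Last nonzero remainder: -36s+36. Dividing through by -36 gives the monic gcd s-1.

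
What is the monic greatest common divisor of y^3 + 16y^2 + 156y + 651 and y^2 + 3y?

Apply the Euclidean algorithm:
  y^3 + 16y^2 + 156y + 651 = (y + 13)(y^2 + 3y) + (117y + 651)
  y^2 + 3y = ((1/117)y - 100/4563)(117y + 651) + (21700/1521)
  117y + 651 = ((177957/21700)y + 4563/100)(21700/1521) + (0)
The last nonzero remainder is the constant 21700/1521, so the polynomials are coprime and gcd = 1.

1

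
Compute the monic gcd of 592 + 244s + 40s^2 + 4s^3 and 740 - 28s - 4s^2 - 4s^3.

By polynomial division,
  4s^3 + 40s^2 + 244s + 592 = (-1)(-4s^3 - 4s^2 - 28s + 740) + (36s^2 + 216s + 1332)
  -4s^3 - 4s^2 - 28s + 740 = (-(1/9)s + 5/9)(36s^2 + 216s + 1332) + (0)
Last nonzero remainder: 36s^2 + 216s + 1332. Dividing through by 36 gives the monic gcd s^2 + 6s + 37.

37 + 6s + s^2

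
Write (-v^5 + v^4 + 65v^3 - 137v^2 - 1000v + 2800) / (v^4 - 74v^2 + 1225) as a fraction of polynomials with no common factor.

(-v^2 + 8v - 16)/(v - 7)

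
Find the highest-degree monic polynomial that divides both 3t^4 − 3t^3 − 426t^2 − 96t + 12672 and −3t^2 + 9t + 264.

Repeated division with remainder:
  3t^4 − 3t^3 − 426t^2 − 96t + 12672 = (−t^2 − 2t + 48)(−3t^2 + 9t + 264) + (0)
Last nonzero remainder: −3t^2 + 9t + 264. Dividing through by −3 gives the monic gcd t^2 − 3t − 88.

t^2 − 3t − 88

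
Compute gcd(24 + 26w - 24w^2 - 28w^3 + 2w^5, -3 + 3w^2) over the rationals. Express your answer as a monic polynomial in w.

-1 + w^2

Euclidean algorithm in ℚ[w]:
  2w^5 - 28w^3 - 24w^2 + 26w + 24 = ((2/3)w^3 - (26/3)w - 8)(3w^2 - 3) + (0)
Last nonzero remainder: 3w^2 - 3. Dividing through by 3 gives the monic gcd w^2 - 1.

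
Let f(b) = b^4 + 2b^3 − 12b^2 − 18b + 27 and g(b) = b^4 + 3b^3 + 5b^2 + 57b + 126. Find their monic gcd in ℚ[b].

Apply the Euclidean algorithm:
  b^4 + 2b^3 − 12b^2 − 18b + 27 = (b^4 + 3b^3 + 5b^2 + 57b + 126) + (−b^3 − 17b^2 − 75b − 99)
  b^4 + 3b^3 + 5b^2 + 57b + 126 = (−b + 14)(−b^3 − 17b^2 − 75b − 99) + (168b^2 + 1008b + 1512)
  −b^3 − 17b^2 − 75b − 99 = (−(1/168)b − 11/168)(168b^2 + 1008b + 1512) + (0)
Last nonzero remainder: 168b^2 + 1008b + 1512. Dividing through by 168 gives the monic gcd b^2 + 6b + 9.

b^2 + 6b + 9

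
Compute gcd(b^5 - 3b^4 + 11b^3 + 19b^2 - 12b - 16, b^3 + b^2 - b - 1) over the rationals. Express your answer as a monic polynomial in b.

By polynomial division,
  b^5 - 3b^4 + 11b^3 + 19b^2 - 12b - 16 = (b^2 - 4b + 16)(b^3 + b^2 - b - 1) + (0)
The last nonzero remainder b^3 + b^2 - b - 1 is already monic.

b^3 + b^2 - b - 1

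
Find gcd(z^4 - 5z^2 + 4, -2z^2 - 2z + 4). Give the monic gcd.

Apply the Euclidean algorithm:
  z^4 - 5z^2 + 4 = (-(1/2)z^2 + (1/2)z + 1)(-2z^2 - 2z + 4) + (0)
Last nonzero remainder: -2z^2 - 2z + 4. Dividing through by -2 gives the monic gcd z^2 + z - 2.

z^2 + z - 2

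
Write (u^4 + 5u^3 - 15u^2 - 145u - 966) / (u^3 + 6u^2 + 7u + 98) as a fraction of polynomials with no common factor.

(u^3 - 2u^2 - u - 138)/(u^2 - u + 14)

Euclidean algorithm in ℚ[u]:
  u^4 + 5u^3 - 15u^2 - 145u - 966 = (u - 1)(u^3 + 6u^2 + 7u + 98) + (-16u^2 - 236u - 868)
  u^3 + 6u^2 + 7u + 98 = (-(1/16)u + 35/64)(-16u^2 - 236u - 868) + ((1309/16)u + 9163/16)
  -16u^2 - 236u - 868 = (-(256/1309)u - 1984/1309)((1309/16)u + 9163/16) + (0)
Last nonzero remainder: (1309/16)u + 9163/16. Dividing through by 1309/16 gives the monic gcd u + 7.
Cancel u + 7 from numerator and denominator to get the reduced form.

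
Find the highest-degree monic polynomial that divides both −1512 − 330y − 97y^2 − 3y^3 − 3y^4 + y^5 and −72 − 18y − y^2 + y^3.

12 + 5y + y^2

By polynomial division,
  y^5 − 3y^4 − 3y^3 − 97y^2 − 330y − 1512 = (y^2 − 2y + 13)(y^3 − y^2 − 18y − 72) + (−48y^2 − 240y − 576)
  y^3 − y^2 − 18y − 72 = (−(1/48)y + 1/8)(−48y^2 − 240y − 576) + (0)
Last nonzero remainder: −48y^2 − 240y − 576. Dividing through by −48 gives the monic gcd y^2 + 5y + 12.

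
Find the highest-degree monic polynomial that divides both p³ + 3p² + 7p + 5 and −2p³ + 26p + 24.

p + 1

Apply the Euclidean algorithm:
  p³ + 3p² + 7p + 5 = (−1/2)(−2p³ + 26p + 24) + (3p² + 20p + 17)
  −2p³ + 26p + 24 = (−(2/3)p + 40/9)(3p² + 20p + 17) + (−(464/9)p − 464/9)
  3p² + 20p + 17 = (−(27/464)p − 153/464)(−(464/9)p − 464/9) + (0)
Last nonzero remainder: −(464/9)p − 464/9. Dividing through by −464/9 gives the monic gcd p + 1.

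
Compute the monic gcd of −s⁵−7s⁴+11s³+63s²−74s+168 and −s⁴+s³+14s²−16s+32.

s³+3s²−2s+8

By polynomial division,
  −s⁵−7s⁴+11s³+63s²−74s+168 = (s+8)(−s⁴+s³+14s²−16s+32) + (−11s³−33s²+22s−88)
  −s⁴+s³+14s²−16s+32 = ((1/11)s−4/11)(−11s³−33s²+22s−88) + (0)
Last nonzero remainder: −11s³−33s²+22s−88. Dividing through by −11 gives the monic gcd s³+3s²−2s+8.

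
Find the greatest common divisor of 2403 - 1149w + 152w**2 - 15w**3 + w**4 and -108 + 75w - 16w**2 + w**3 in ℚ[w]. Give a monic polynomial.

27 - 12w + w**2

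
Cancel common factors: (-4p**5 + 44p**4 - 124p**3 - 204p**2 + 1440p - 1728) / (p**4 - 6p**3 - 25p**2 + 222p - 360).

(-4p**3 + 16p**2 + 36p - 144)/(p**2 + p - 30)

Repeated division with remainder:
  -4p**5 + 44p**4 - 124p**3 - 204p**2 + 1440p - 1728 = (-4p + 20)(p**4 - 6p**3 - 25p**2 + 222p - 360) + (-104p**3 + 1184p**2 - 4440p + 5472)
  p**4 - 6p**3 - 25p**2 + 222p - 360 = (-(1/104)p - 35/676)(-104p**3 + 1184p**2 - 4440p + 5472) + (-(1080/169)p**2 + (7560/169)p - 12960/169)
  -104p**3 + 1184p**2 - 4440p + 5472 = ((2197/135)p - 3211/45)(-(1080/169)p**2 + (7560/169)p - 12960/169) + (0)
Last nonzero remainder: -(1080/169)p**2 + (7560/169)p - 12960/169. Dividing through by -1080/169 gives the monic gcd p**2 - 7p + 12.
Cancel p**2 - 7p + 12 from numerator and denominator to get the reduced form.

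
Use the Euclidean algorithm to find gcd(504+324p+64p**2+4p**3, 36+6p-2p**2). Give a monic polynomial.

Repeated division with remainder:
  4p**3+64p**2+324p+504 = (-2p-38)(-2p**2+6p+36) + (624p+1872)
  -2p**2+6p+36 = (-(1/312)p+1/52)(624p+1872) + (0)
Last nonzero remainder: 624p+1872. Dividing through by 624 gives the monic gcd p+3.

3+p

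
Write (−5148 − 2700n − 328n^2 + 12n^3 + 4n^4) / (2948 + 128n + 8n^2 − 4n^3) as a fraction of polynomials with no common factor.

Euclidean algorithm in ℚ[n]:
  4n^4 + 12n^3 − 328n^2 − 2700n − 5148 = (−n − 5)(−4n^3 + 8n^2 + 128n + 2948) + (−160n^2 + 888n + 9592)
  −4n^3 + 8n^2 + 128n + 2948 = ((1/40)n + 71/800)(−160n^2 + 888n + 9592) + (−(19061/100)n + 209671/100)
  −160n^2 + 888n + 9592 = ((16000/19061)n + 87200/19061)(−(19061/100)n + 209671/100) + (0)
Last nonzero remainder: −(19061/100)n + 209671/100. Dividing through by −19061/100 gives the monic gcd n − 11.
Cancel n − 11 from numerator and denominator to get the reduced form.

(−117 − 72n − 14n^2 − n^3)/(67 + 9n + n^2)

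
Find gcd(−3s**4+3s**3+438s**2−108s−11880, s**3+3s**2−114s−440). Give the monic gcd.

Repeated division with remainder:
  −3s**4+3s**3+438s**2−108s−11880 = (−3s+12)(s**3+3s**2−114s−440) + (60s**2−60s−6600)
  s**3+3s**2−114s−440 = ((1/60)s+1/15)(60s**2−60s−6600) + (0)
Last nonzero remainder: 60s**2−60s−6600. Dividing through by 60 gives the monic gcd s**2−s−110.

s**2−s−110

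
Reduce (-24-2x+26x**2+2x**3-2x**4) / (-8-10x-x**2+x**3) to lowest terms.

(6-4x-2x**2)/(2+x)

Apply the Euclidean algorithm:
  -2x**4+2x**3+26x**2-2x-24 = (-2x)(x**3-x**2-10x-8) + (6x**2-18x-24)
  x**3-x**2-10x-8 = ((1/6)x+1/3)(6x**2-18x-24) + (0)
Last nonzero remainder: 6x**2-18x-24. Dividing through by 6 gives the monic gcd x**2-3x-4.
Cancel x**2-3x-4 from numerator and denominator to get the reduced form.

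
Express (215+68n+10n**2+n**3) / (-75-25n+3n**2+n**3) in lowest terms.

(43+5n+n**2)/(-15-2n+n**2)

By polynomial division,
  n**3+10n**2+68n+215 = (n**3+3n**2-25n-75) + (7n**2+93n+290)
  n**3+3n**2-25n-75 = ((1/7)n-72/49)(7n**2+93n+290) + ((3441/49)n+17205/49)
  7n**2+93n+290 = ((343/3441)n+2842/3441)((3441/49)n+17205/49) + (0)
Last nonzero remainder: (3441/49)n+17205/49. Dividing through by 3441/49 gives the monic gcd n+5.
Cancel n+5 from numerator and denominator to get the reduced form.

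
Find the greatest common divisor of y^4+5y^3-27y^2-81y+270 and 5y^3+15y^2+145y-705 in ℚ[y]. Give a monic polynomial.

y-3

By polynomial division,
  y^4+5y^3-27y^2-81y+270 = ((1/5)y+2/5)(5y^3+15y^2+145y-705) + (-62y^2+2y+552)
  5y^3+15y^2+145y-705 = (-(5/62)y-235/961)(-62y^2+2y+552) + ((182595/961)y-547785/961)
  -62y^2+2y+552 = (-(59582/182595)y-176824/182595)((182595/961)y-547785/961) + (0)
Last nonzero remainder: (182595/961)y-547785/961. Dividing through by 182595/961 gives the monic gcd y-3.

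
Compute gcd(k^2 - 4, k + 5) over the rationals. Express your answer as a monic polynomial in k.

1

Euclidean algorithm in ℚ[k]:
  k^2 - 4 = (k - 5)(k + 5) + (21)
  k + 5 = ((1/21)k + 5/21)(21) + (0)
The last nonzero remainder is the constant 21, so the polynomials are coprime and gcd = 1.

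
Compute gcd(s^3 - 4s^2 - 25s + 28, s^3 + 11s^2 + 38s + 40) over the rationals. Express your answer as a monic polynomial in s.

s + 4

Apply the Euclidean algorithm:
  s^3 - 4s^2 - 25s + 28 = (s^3 + 11s^2 + 38s + 40) + (-15s^2 - 63s - 12)
  s^3 + 11s^2 + 38s + 40 = (-(1/15)s - 34/75)(-15s^2 - 63s - 12) + ((216/25)s + 864/25)
  -15s^2 - 63s - 12 = (-(125/72)s - 25/72)((216/25)s + 864/25) + (0)
Last nonzero remainder: (216/25)s + 864/25. Dividing through by 216/25 gives the monic gcd s + 4.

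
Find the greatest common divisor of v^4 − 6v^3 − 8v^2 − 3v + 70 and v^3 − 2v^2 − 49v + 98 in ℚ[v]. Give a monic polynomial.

v^2 − 9v + 14

Euclidean algorithm in ℚ[v]:
  v^4 − 6v^3 − 8v^2 − 3v + 70 = (v − 4)(v^3 − 2v^2 − 49v + 98) + (33v^2 − 297v + 462)
  v^3 − 2v^2 − 49v + 98 = ((1/33)v + 7/33)(33v^2 − 297v + 462) + (0)
Last nonzero remainder: 33v^2 − 297v + 462. Dividing through by 33 gives the monic gcd v^2 − 9v + 14.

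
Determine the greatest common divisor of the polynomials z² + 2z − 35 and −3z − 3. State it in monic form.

1

Euclidean algorithm in ℚ[z]:
  z² + 2z − 35 = (−(1/3)z − 1/3)(−3z − 3) + (−36)
  −3z − 3 = ((1/12)z + 1/12)(−36) + (0)
The last nonzero remainder is the constant −36, so the polynomials are coprime and gcd = 1.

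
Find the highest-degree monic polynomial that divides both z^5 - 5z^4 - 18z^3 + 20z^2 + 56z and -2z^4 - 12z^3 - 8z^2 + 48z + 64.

By polynomial division,
  z^5 - 5z^4 - 18z^3 + 20z^2 + 56z = (-(1/2)z + 11/2)(-2z^4 - 12z^3 - 8z^2 + 48z + 64) + (44z^3 + 88z^2 - 176z - 352)
  -2z^4 - 12z^3 - 8z^2 + 48z + 64 = (-(1/22)z - 2/11)(44z^3 + 88z^2 - 176z - 352) + (0)
Last nonzero remainder: 44z^3 + 88z^2 - 176z - 352. Dividing through by 44 gives the monic gcd z^3 + 2z^2 - 4z - 8.

z^3 + 2z^2 - 4z - 8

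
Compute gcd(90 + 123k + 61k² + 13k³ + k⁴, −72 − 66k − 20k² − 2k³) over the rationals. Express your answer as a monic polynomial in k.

By polynomial division,
  k⁴ + 13k³ + 61k² + 123k + 90 = (−(1/2)k − 3/2)(−2k³ − 20k² − 66k − 72) + (−2k² − 12k − 18)
  −2k³ − 20k² − 66k − 72 = (k + 4)(−2k² − 12k − 18) + (0)
Last nonzero remainder: −2k² − 12k − 18. Dividing through by −2 gives the monic gcd k² + 6k + 9.

9 + 6k + k²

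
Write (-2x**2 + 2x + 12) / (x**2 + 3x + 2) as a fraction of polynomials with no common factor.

Euclidean algorithm in ℚ[x]:
  -2x**2 + 2x + 12 = (-2)(x**2 + 3x + 2) + (8x + 16)
  x**2 + 3x + 2 = ((1/8)x + 1/8)(8x + 16) + (0)
Last nonzero remainder: 8x + 16. Dividing through by 8 gives the monic gcd x + 2.
Cancel x + 2 from numerator and denominator to get the reduced form.

(-2x + 6)/(x + 1)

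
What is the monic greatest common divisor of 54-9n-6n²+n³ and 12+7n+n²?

Apply the Euclidean algorithm:
  n³-6n²-9n+54 = (n-13)(n²+7n+12) + (70n+210)
  n²+7n+12 = ((1/70)n+2/35)(70n+210) + (0)
Last nonzero remainder: 70n+210. Dividing through by 70 gives the monic gcd n+3.

3+n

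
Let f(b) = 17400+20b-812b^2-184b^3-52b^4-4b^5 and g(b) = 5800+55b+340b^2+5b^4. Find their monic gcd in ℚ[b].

29+b+b^2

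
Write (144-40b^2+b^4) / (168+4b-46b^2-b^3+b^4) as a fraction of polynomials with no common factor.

By polynomial division,
  b^4-40b^2+144 = (b^4-b^3-46b^2+4b+168) + (b^3+6b^2-4b-24)
  b^4-b^3-46b^2+4b+168 = (b-7)(b^3+6b^2-4b-24) + (0)
The last nonzero remainder b^3+6b^2-4b-24 is already monic.
Cancel b^3+6b^2-4b-24 from numerator and denominator to get the reduced form.

(-6+b)/(-7+b)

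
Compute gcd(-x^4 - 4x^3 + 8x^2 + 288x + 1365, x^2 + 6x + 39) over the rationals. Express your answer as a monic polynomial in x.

By polynomial division,
  -x^4 - 4x^3 + 8x^2 + 288x + 1365 = (-x^2 + 2x + 35)(x^2 + 6x + 39) + (0)
The last nonzero remainder x^2 + 6x + 39 is already monic.

x^2 + 6x + 39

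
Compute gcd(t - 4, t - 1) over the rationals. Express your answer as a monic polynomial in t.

1

By polynomial division,
  t - 4 = (t - 1) + (-3)
  t - 1 = (-(1/3)t + 1/3)(-3) + (0)
The last nonzero remainder is the constant -3, so the polynomials are coprime and gcd = 1.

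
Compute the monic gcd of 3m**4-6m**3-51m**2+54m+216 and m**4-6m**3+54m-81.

m**2-9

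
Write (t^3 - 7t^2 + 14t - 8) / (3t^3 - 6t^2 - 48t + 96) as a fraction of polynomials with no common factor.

(t - 1)/(3t + 12)

By polynomial division,
  t^3 - 7t^2 + 14t - 8 = (1/3)(3t^3 - 6t^2 - 48t + 96) + (-5t^2 + 30t - 40)
  3t^3 - 6t^2 - 48t + 96 = (-(3/5)t - 12/5)(-5t^2 + 30t - 40) + (0)
Last nonzero remainder: -5t^2 + 30t - 40. Dividing through by -5 gives the monic gcd t^2 - 6t + 8.
Cancel t^2 - 6t + 8 from numerator and denominator to get the reduced form.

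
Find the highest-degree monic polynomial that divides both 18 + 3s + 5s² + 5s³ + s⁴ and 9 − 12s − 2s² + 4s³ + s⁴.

9 + 6s + s²

Euclidean algorithm in ℚ[s]:
  s⁴ + 5s³ + 5s² + 3s + 18 = (s⁴ + 4s³ − 2s² − 12s + 9) + (s³ + 7s² + 15s + 9)
  s⁴ + 4s³ − 2s² − 12s + 9 = (s − 3)(s³ + 7s² + 15s + 9) + (4s² + 24s + 36)
  s³ + 7s² + 15s + 9 = ((1/4)s + 1/4)(4s² + 24s + 36) + (0)
Last nonzero remainder: 4s² + 24s + 36. Dividing through by 4 gives the monic gcd s² + 6s + 9.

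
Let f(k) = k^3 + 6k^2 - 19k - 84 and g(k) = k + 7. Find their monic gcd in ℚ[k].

Euclidean algorithm in ℚ[k]:
  k^3 + 6k^2 - 19k - 84 = (k^2 - k - 12)(k + 7) + (0)
The last nonzero remainder k + 7 is already monic.

k + 7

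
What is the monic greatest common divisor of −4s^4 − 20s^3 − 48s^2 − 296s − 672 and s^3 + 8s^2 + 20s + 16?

s + 4

Apply the Euclidean algorithm:
  −4s^4 − 20s^3 − 48s^2 − 296s − 672 = (−4s + 12)(s^3 + 8s^2 + 20s + 16) + (−64s^2 − 472s − 864)
  s^3 + 8s^2 + 20s + 16 = (−(1/64)s − 5/512)(−64s^2 − 472s − 864) + ((121/64)s + 121/16)
  −64s^2 − 472s − 864 = (−(4096/121)s − 13824/121)((121/64)s + 121/16) + (0)
Last nonzero remainder: (121/64)s + 121/16. Dividing through by 121/64 gives the monic gcd s + 4.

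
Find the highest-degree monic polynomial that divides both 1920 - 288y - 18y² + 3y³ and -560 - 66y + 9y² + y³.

Euclidean algorithm in ℚ[y]:
  3y³ - 18y² - 288y + 1920 = (3)(y³ + 9y² - 66y - 560) + (-45y² - 90y + 3600)
  y³ + 9y² - 66y - 560 = (-(1/45)y - 7/45)(-45y² - 90y + 3600) + (0)
Last nonzero remainder: -45y² - 90y + 3600. Dividing through by -45 gives the monic gcd y² + 2y - 80.

-80 + 2y + y²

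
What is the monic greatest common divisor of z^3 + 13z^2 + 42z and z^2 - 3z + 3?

1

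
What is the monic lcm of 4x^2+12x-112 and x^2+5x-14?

x^3+x^2-34x+56

By polynomial division,
  4x^2+12x-112 = (4)(x^2+5x-14) + (-8x-56)
  x^2+5x-14 = (-(1/8)x+1/4)(-8x-56) + (0)
Last nonzero remainder: -8x-56. Dividing through by -8 gives the monic gcd x+7.
Then lcm(f, g) = f·g / gcd(f, g); expanding and making the result monic gives the answer.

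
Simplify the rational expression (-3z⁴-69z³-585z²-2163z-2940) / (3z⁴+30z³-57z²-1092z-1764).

Apply the Euclidean algorithm:
  -3z⁴-69z³-585z²-2163z-2940 = (-1)(3z⁴+30z³-57z²-1092z-1764) + (-39z³-642z²-3255z-4704)
  3z⁴+30z³-57z²-1092z-1764 = (-(1/13)z+84/169)(-39z³-642z²-3255z-4704) + ((1980/169)z²+(27720/169)z+97020/169)
  -39z³-642z²-3255z-4704 = (-(2197/660)z-1352/165)((1980/169)z²+(27720/169)z+97020/169) + (0)
Last nonzero remainder: (1980/169)z²+(27720/169)z+97020/169. Dividing through by 1980/169 gives the monic gcd z²+14z+49.
Cancel z²+14z+49 from numerator and denominator to get the reduced form.

(-z²-9z-20)/(z²-4z-12)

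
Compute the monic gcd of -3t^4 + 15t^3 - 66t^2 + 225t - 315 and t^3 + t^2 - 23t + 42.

Apply the Euclidean algorithm:
  -3t^4 + 15t^3 - 66t^2 + 225t - 315 = (-3t + 18)(t^3 + t^2 - 23t + 42) + (-153t^2 + 765t - 1071)
  t^3 + t^2 - 23t + 42 = (-(1/153)t - 2/51)(-153t^2 + 765t - 1071) + (0)
Last nonzero remainder: -153t^2 + 765t - 1071. Dividing through by -153 gives the monic gcd t^2 - 5t + 7.

t^2 - 5t + 7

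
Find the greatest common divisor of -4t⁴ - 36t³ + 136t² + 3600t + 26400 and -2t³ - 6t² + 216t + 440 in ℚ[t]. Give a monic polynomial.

t - 10

Apply the Euclidean algorithm:
  -4t⁴ - 36t³ + 136t² + 3600t + 26400 = (2t + 12)(-2t³ - 6t² + 216t + 440) + (-224t² + 128t + 21120)
  -2t³ - 6t² + 216t + 440 = ((1/112)t + 25/784)(-224t² + 128t + 21120) + ((1144/49)t - 11440/49)
  -224t² + 128t + 21120 = (-(1372/143)t - 1176/13)((1144/49)t - 11440/49) + (0)
Last nonzero remainder: (1144/49)t - 11440/49. Dividing through by 1144/49 gives the monic gcd t - 10.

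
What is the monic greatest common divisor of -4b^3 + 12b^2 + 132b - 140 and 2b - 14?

Euclidean algorithm in ℚ[b]:
  -4b^3 + 12b^2 + 132b - 140 = (-2b^2 - 8b + 10)(2b - 14) + (0)
Last nonzero remainder: 2b - 14. Dividing through by 2 gives the monic gcd b - 7.

b - 7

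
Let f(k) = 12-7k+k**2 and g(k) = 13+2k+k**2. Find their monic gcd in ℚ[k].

Apply the Euclidean algorithm:
  k**2-7k+12 = (k**2+2k+13) + (-9k-1)
  k**2+2k+13 = (-(1/9)k-17/81)(-9k-1) + (1036/81)
  -9k-1 = (-(729/1036)k-81/1036)(1036/81) + (0)
The last nonzero remainder is the constant 1036/81, so the polynomials are coprime and gcd = 1.

1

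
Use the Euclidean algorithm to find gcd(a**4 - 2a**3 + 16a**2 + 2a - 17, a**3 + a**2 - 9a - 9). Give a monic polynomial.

Euclidean algorithm in ℚ[a]:
  a**4 - 2a**3 + 16a**2 + 2a - 17 = (a - 3)(a**3 + a**2 - 9a - 9) + (28a**2 - 16a - 44)
  a**3 + a**2 - 9a - 9 = ((1/28)a + 11/196)(28a**2 - 16a - 44) + (-(320/49)a - 320/49)
  28a**2 - 16a - 44 = (-(343/80)a + 539/80)(-(320/49)a - 320/49) + (0)
Last nonzero remainder: -(320/49)a - 320/49. Dividing through by -320/49 gives the monic gcd a + 1.

a + 1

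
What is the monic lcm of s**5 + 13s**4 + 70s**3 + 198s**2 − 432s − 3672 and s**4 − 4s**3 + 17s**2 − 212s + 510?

s**6 + 8s**5 + 5s**4 − 152s**3 − 1422s**2 − 1512s + 18360

Repeated division with remainder:
  s**5 + 13s**4 + 70s**3 + 198s**2 − 432s − 3672 = (s + 17)(s**4 − 4s**3 + 17s**2 − 212s + 510) + (121s**3 + 121s**2 + 2662s − 12342)
  s**4 − 4s**3 + 17s**2 − 212s + 510 = ((1/121)s − 5/121)(121s**3 + 121s**2 + 2662s − 12342) + (0)
Last nonzero remainder: 121s**3 + 121s**2 + 2662s − 12342. Dividing through by 121 gives the monic gcd s**3 + s**2 + 22s − 102.
Then lcm(f, g) = f·g / gcd(f, g); expanding and making the result monic gives the answer.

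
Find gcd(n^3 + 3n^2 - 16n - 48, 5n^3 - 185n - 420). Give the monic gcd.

n^2 + 7n + 12

By polynomial division,
  n^3 + 3n^2 - 16n - 48 = (1/5)(5n^3 - 185n - 420) + (3n^2 + 21n + 36)
  5n^3 - 185n - 420 = ((5/3)n - 35/3)(3n^2 + 21n + 36) + (0)
Last nonzero remainder: 3n^2 + 21n + 36. Dividing through by 3 gives the monic gcd n^2 + 7n + 12.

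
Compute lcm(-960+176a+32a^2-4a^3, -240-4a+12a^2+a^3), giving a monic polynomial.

By polynomial division,
  -4a^3+32a^2+176a-960 = (-4)(a^3+12a^2-4a-240) + (80a^2+160a-1920)
  a^3+12a^2-4a-240 = ((1/80)a+1/8)(80a^2+160a-1920) + (0)
Last nonzero remainder: 80a^2+160a-1920. Dividing through by 80 gives the monic gcd a^2+2a-24.
Then lcm(f, g) = f·g / gcd(f, g); expanding and making the result monic gives the answer.

2400-200a-124a^2+2a^3+a^4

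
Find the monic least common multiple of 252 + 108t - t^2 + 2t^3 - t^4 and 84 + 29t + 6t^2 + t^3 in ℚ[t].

-1008 - 684t - 104t^2 - 7t^3 + 2t^4 + t^5

By polynomial division,
  -t^4 + 2t^3 - t^2 + 108t + 252 = (-t + 8)(t^3 + 6t^2 + 29t + 84) + (-20t^2 - 40t - 420)
  t^3 + 6t^2 + 29t + 84 = (-(1/20)t - 1/5)(-20t^2 - 40t - 420) + (0)
Last nonzero remainder: -20t^2 - 40t - 420. Dividing through by -20 gives the monic gcd t^2 + 2t + 21.
Then lcm(f, g) = f·g / gcd(f, g); expanding and making the result monic gives the answer.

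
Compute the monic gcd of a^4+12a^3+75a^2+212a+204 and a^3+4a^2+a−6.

a^2+5a+6

Apply the Euclidean algorithm:
  a^4+12a^3+75a^2+212a+204 = (a+8)(a^3+4a^2+a−6) + (42a^2+210a+252)
  a^3+4a^2+a−6 = ((1/42)a−1/42)(42a^2+210a+252) + (0)
Last nonzero remainder: 42a^2+210a+252. Dividing through by 42 gives the monic gcd a^2+5a+6.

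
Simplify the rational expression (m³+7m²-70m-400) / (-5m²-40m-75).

(-m²-2m+80)/(5m+15)

By polynomial division,
  m³+7m²-70m-400 = (-(1/5)m+1/5)(-5m²-40m-75) + (-77m-385)
  -5m²-40m-75 = ((5/77)m+15/77)(-77m-385) + (0)
Last nonzero remainder: -77m-385. Dividing through by -77 gives the monic gcd m+5.
Cancel m+5 from numerator and denominator to get the reduced form.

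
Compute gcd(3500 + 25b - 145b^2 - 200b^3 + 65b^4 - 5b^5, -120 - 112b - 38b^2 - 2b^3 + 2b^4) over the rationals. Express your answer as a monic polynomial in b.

Repeated division with remainder:
  -5b^5 + 65b^4 - 200b^3 - 145b^2 + 25b + 3500 = (-(5/2)b + 30)(2b^4 - 2b^3 - 38b^2 - 112b - 120) + (-235b^3 + 715b^2 + 3085b + 7100)
  2b^4 - 2b^3 - 38b^2 - 112b - 120 = (-(2/235)b - 192/11045)(-235b^3 + 715b^2 + 3085b + 7100) + ((1512/2209)b^2 + (4536/2209)b + 7560/2209)
  -235b^3 + 715b^2 + 3085b + 7100 = (-(519115/1512)b + 784195/378)((1512/2209)b^2 + (4536/2209)b + 7560/2209) + (0)
Last nonzero remainder: (1512/2209)b^2 + (4536/2209)b + 7560/2209. Dividing through by 1512/2209 gives the monic gcd b^2 + 3b + 5.

5 + 3b + b^2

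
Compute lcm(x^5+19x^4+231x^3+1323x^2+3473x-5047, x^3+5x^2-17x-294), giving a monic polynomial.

x^6+13x^5+117x^4-63x^3-4465x^2-25885x+30282

Euclidean algorithm in ℚ[x]:
  x^5+19x^4+231x^3+1323x^2+3473x-5047 = (x^2+14x+178)(x^3+5x^2-17x-294) + (965x^2+10615x+47285)
  x^3+5x^2-17x-294 = ((1/965)x-6/965)(965x^2+10615x+47285) + (0)
Last nonzero remainder: 965x^2+10615x+47285. Dividing through by 965 gives the monic gcd x^2+11x+49.
Then lcm(f, g) = f·g / gcd(f, g); expanding and making the result monic gives the answer.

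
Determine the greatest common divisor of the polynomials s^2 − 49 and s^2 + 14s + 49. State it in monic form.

By polynomial division,
  s^2 − 49 = (s^2 + 14s + 49) + (−14s − 98)
  s^2 + 14s + 49 = (−(1/14)s − 1/2)(−14s − 98) + (0)
Last nonzero remainder: −14s − 98. Dividing through by −14 gives the monic gcd s + 7.

s + 7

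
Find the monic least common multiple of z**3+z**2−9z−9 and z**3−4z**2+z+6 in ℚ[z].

Apply the Euclidean algorithm:
  z**3+z**2−9z−9 = (z**3−4z**2+z+6) + (5z**2−10z−15)
  z**3−4z**2+z+6 = ((1/5)z−2/5)(5z**2−10z−15) + (0)
Last nonzero remainder: 5z**2−10z−15. Dividing through by 5 gives the monic gcd z**2−2z−3.
Then lcm(f, g) = f·g / gcd(f, g); expanding and making the result monic gives the answer.

z**4−z**3−11z**2+9z+18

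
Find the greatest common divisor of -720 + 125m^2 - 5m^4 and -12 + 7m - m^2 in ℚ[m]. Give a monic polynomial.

12 - 7m + m^2

Apply the Euclidean algorithm:
  -5m^4 + 125m^2 - 720 = (5m^2 + 35m + 60)(-m^2 + 7m - 12) + (0)
Last nonzero remainder: -m^2 + 7m - 12. Dividing through by -1 gives the monic gcd m^2 - 7m + 12.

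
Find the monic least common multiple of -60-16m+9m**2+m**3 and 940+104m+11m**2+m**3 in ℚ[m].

Apply the Euclidean algorithm:
  m**3+9m**2-16m-60 = (m**3+11m**2+104m+940) + (-2m**2-120m-1000)
  m**3+11m**2+104m+940 = (-(1/2)m+49/2)(-2m**2-120m-1000) + (2544m+25440)
  -2m**2-120m-1000 = (-(1/1272)m-25/636)(2544m+25440) + (0)
Last nonzero remainder: 2544m+25440. Dividing through by 2544 gives the monic gcd m+10.
Then lcm(f, g) = f·g / gcd(f, g); expanding and making the result monic gives the answer.

-5640-1564m+770m**2+87m**3+10m**4+m**5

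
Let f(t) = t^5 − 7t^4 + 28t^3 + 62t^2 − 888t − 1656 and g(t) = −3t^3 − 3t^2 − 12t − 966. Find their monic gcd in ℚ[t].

t^2 − 6t + 46

Euclidean algorithm in ℚ[t]:
  t^5 − 7t^4 + 28t^3 + 62t^2 − 888t − 1656 = (−(1/3)t^2 + (8/3)t − 32/3)(−3t^3 − 3t^2 − 12t − 966) + (−260t^2 + 1560t − 11960)
  −3t^3 − 3t^2 − 12t − 966 = ((3/260)t + 21/260)(−260t^2 + 1560t − 11960) + (0)
Last nonzero remainder: −260t^2 + 1560t − 11960. Dividing through by −260 gives the monic gcd t^2 − 6t + 46.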